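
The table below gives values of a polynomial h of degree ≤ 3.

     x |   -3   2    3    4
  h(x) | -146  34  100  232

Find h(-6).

Write h(x) = ax^3 + bx^2 + cx + d. Substituting each data point gives a linear system:
  -27a + 9b - 3c + d = -146
  8a + 4b + 2c + d = 34
  27a + 9b + 3c + d = 100
  64a + 16b + 4c + d = 232
Solving the system yields a = 4, b = -3, c = 5, d = 4.
So h(x) = 4x^3 - 3x^2 + 5x + 4.
Then h(-6) = -998.

-998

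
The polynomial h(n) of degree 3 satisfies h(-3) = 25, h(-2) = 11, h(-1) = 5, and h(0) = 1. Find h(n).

Write h(n) = an^3 + bn^2 + cn + d. Substituting each data point gives a linear system:
  -27a + 9b - 3c + d = 25
  -8a + 4b - 2c + d = 11
  -a + b - c + d = 5
  d = 1
Solving the system yields a = -1, b = -2, c = -5, d = 1.
So h(n) = -n^3 - 2n^2 - 5n + 1.
Check: h(0) = 1. ✓

h(n) = -n^3 - 2n^2 - 5n + 1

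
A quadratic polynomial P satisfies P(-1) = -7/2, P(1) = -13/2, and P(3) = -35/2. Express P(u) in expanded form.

P(u) = -u^2 - (3/2)u - 4

Write P(u) = au^2 + bu + c. Substituting each data point gives a linear system:
  a - b + c = -7/2
  a + b + c = -13/2
  9a + 3b + c = -35/2
Solving the system yields a = -1, b = -3/2, c = -4.
So P(u) = -u² - (3/2)u - 4.
Check: P(1) = -13/2. ✓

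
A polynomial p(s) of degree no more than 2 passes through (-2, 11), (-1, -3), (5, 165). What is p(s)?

p(s) = 6s^2 + 4s - 5

Write p(s) = as^2 + bs + c. Substituting each data point gives a linear system:
  4a - 2b + c = 11
  a - b + c = -3
  25a + 5b + c = 165
Solving the system yields a = 6, b = 4, c = -5.
So p(s) = 6s^2 + 4s - 5.
Check: p(-2) = 11. ✓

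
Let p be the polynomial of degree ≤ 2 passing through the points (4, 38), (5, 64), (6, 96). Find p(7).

Using the Lagrange interpolation formula with nodes 4, 5, 6:
  L_0(s) = (s - 5)(s - 6) / 2
  L_1(s) = (s - 4)(s - 6) / -1
  L_2(s) = (s - 4)(s - 5) / 2
Then p(s) = 38·L_0(s) + 64·L_1(s) + 96·L_2(s).
Expanding and collecting terms gives p(s) = 3s^2 - s - 6.
Evaluating at s = 7: p(7) = 134.

134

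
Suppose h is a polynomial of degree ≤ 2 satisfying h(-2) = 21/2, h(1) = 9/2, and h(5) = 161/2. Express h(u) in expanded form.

h(u) = 3u^2 + u + 1/2

Using the Lagrange interpolation formula with nodes -2, 1, 5:
  L_0(u) = (u - 1)(u - 5) / 21
  L_1(u) = (u + 2)(u - 5) / -12
  L_2(u) = (u + 2)(u - 1) / 28
Then h(u) = 21/2·L_0(u) + 9/2·L_1(u) + 161/2·L_2(u).
Expanding and collecting terms gives h(u) = 3u^2 + u + 1/2.
Check: h(-2) = 21/2. ✓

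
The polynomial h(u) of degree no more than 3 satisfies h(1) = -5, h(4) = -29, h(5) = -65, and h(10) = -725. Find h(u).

Write h(u) = au^3 + bu^2 + cu + d. Substituting each data point gives a linear system:
  a + b + c + d = -5
  64a + 16b + 4c + d = -29
  125a + 25b + 5c + d = -65
  1000a + 100b + 10c + d = -725
Solving the system yields a = -1, b = 3, c = -2, d = -5.
So h(u) = -u^3 + 3u^2 - 2u - 5.
Check: h(10) = -725. ✓

h(u) = -u^3 + 3u^2 - 2u - 5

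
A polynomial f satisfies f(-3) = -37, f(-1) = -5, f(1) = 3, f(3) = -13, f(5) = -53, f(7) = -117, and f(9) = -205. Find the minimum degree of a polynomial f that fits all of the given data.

Forward differences of the values at n = -3, -1, 1, 3, 5, 7, 9:
  f  : -37  -5  3  -13  -53  -117  -205
  Δ  : 32  8  -16  -40  -64  -88
  Δ^2: -24  -24  -24  -24  -24
  Δ^3: 0  0  0  0
  Δ^4: 0  0  0
  Δ^5: 0  0
  Δ^6: 0
The second differences are constant (-24) and nonzero, while all higher differences vanish, so the minimal degree is 2.

2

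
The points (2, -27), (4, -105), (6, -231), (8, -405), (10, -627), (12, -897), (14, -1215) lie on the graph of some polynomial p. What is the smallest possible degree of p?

2

Forward differences of the values at x = 2, 4, 6, 8, 10, 12, 14:
  p  : -27  -105  -231  -405  -627  -897  -1215
  Δ  : -78  -126  -174  -222  -270  -318
  Δ^2: -48  -48  -48  -48  -48
  Δ^3: 0  0  0  0
  Δ^4: 0  0  0
  Δ^5: 0  0
  Δ^6: 0
The second differences are constant (-48) and nonzero, while all higher differences vanish, so the minimal degree is 2.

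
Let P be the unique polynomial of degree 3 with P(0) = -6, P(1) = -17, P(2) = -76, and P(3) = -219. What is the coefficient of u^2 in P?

Write P(u) = au^3 + bu^2 + cu + d. Substituting each data point gives a linear system:
  d = -6
  a + b + c + d = -17
  8a + 4b + 2c + d = -76
  27a + 9b + 3c + d = -219
Solving the system yields a = -6, b = -6, c = 1, d = -6.
So P(u) = -6u^3 - 6u^2 + u - 6.
The coefficient of u^2 is -6.

-6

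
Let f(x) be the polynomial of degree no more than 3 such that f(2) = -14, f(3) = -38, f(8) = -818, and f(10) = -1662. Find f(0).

-2

Using the Lagrange interpolation formula with nodes 2, 3, 8, 10:
  L_0(x) = (x - 3)(x - 8)(x - 10) / -48
  L_1(x) = (x - 2)(x - 8)(x - 10) / 35
  L_2(x) = (x - 2)(x - 3)(x - 10) / -60
  L_3(x) = (x - 2)(x - 3)(x - 8) / 112
Then f(x) = -14·L_0(x) - 38·L_1(x) - 818·L_2(x) - 1662·L_3(x).
Expanding and collecting terms gives f(x) = -2x^3 + 4x^2 - 6x - 2.
Evaluating at x = 0: f(0) = -2.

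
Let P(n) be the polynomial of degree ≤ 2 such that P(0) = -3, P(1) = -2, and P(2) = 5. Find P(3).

18

Using the Lagrange interpolation formula with nodes 0, 1, 2:
  L_0(n) = (n - 1)(n - 2) / 2
  L_1(n) = n(n - 2) / -1
  L_2(n) = n(n - 1) / 2
Then P(n) = -3·L_0(n) - 2·L_1(n) + 5·L_2(n).
Expanding and collecting terms gives P(n) = 3n^2 - 2n - 3.
Evaluating at n = 3: P(3) = 18.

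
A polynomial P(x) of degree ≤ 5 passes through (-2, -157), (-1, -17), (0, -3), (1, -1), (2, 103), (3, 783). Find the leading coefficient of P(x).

3

Write P(x) = ax^5 + bx^4 + cx^3 + dx^2 + ex + k. Substituting each data point gives a linear system:
  -32a + 16b - 8c + 4d - 2e + k = -157
  -a + b - c + d - e + k = -17
  k = -3
  a + b + c + d + e + k = -1
  32a + 16b + 8c + 4d + 2e + k = 103
  243a + 81b + 27c + 9d + 3e + k = 783
Solving the system yields a = 3, b = 0, c = 4, d = -6, e = 1, k = -3.
So P(x) = 3x^5 + 4x^3 - 6x^2 + x - 3.
The leading coefficient is 3.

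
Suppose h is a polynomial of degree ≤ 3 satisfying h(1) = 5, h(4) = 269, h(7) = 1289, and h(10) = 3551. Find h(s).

h(s) = 3s^3 + 6s^2 - 5s + 1

Using the Lagrange interpolation formula with nodes 1, 4, 7, 10:
  L_0(s) = (s - 4)(s - 7)(s - 10) / -162
  L_1(s) = (s - 1)(s - 7)(s - 10) / 54
  L_2(s) = (s - 1)(s - 4)(s - 10) / -54
  L_3(s) = (s - 1)(s - 4)(s - 7) / 162
Then h(s) = 5·L_0(s) + 269·L_1(s) + 1289·L_2(s) + 3551·L_3(s).
Expanding and collecting terms gives h(s) = 3s^3 + 6s^2 - 5s + 1.
Check: h(10) = 3551. ✓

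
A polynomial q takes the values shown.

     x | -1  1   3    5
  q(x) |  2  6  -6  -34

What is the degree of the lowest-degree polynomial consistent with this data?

2

Divided differences on the nodes -1, 1, 3, 5:
  order 0: 2  6  -6  -34
  order 1: 2  -6  -14
  order 2: -2  -2
  order 3: 0
The order-2 divided differences are all -2 (nonzero) and every higher order vanishes, so the data lies on a polynomial of degree exactly 2.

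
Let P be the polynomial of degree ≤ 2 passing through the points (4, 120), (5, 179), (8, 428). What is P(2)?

38

Using the Lagrange interpolation formula with nodes 4, 5, 8:
  L_0(n) = (n - 5)(n - 8) / 4
  L_1(n) = (n - 4)(n - 8) / -3
  L_2(n) = (n - 4)(n - 5) / 12
Then P(n) = 120·L_0(n) + 179·L_1(n) + 428·L_2(n).
Expanding and collecting terms gives P(n) = 6n² + 5n + 4.
Evaluating at n = 2: P(2) = 38.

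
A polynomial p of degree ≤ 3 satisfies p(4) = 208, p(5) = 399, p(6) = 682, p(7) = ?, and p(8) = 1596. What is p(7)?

On equispaced nodes a degree-3 polynomial has vanishing fourth forward difference, so
  p(4) - 4·p(5) + 6·p(6) - 4·p(7) + p(8) = 0.
Substituting the known values and solving for p(7):
  -4·p(7) = -4300
  p(7) = 1075.

1075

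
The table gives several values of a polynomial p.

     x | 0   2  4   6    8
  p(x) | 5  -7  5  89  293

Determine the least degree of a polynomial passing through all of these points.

Forward differences of the values at x = 0, 2, 4, 6, 8:
  p  : 5  -7  5  89  293
  Δ  : -12  12  84  204
  Δ^2: 24  72  120
  Δ^3: 48  48
  Δ^4: 0
The third differences are constant (48) and nonzero, while all higher differences vanish, so the minimal degree is 3.

3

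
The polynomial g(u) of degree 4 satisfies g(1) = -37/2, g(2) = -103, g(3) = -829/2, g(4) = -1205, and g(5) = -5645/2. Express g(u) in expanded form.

g(u) = -4u^4 - 2u^3 - (3/2)u^2 - 6u - 5

Write g(u) = au^4 + bu^3 + cu^2 + du + e. Substituting each data point gives a linear system:
  a + b + c + d + e = -37/2
  16a + 8b + 4c + 2d + e = -103
  81a + 27b + 9c + 3d + e = -829/2
  256a + 64b + 16c + 4d + e = -1205
  625a + 125b + 25c + 5d + e = -5645/2
Solving the system yields a = -4, b = -2, c = -3/2, d = -6, e = -5.
So g(u) = -4u^4 - 2u^3 - (3/2)u^2 - 6u - 5.
Check: g(3) = -829/2. ✓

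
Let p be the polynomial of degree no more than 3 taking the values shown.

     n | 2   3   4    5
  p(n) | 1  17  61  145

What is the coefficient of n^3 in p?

2

Write p(n) = an^3 + bn^2 + cn + d. Substituting each data point gives a linear system:
  8a + 4b + 2c + d = 1
  27a + 9b + 3c + d = 17
  64a + 16b + 4c + d = 61
  125a + 25b + 5c + d = 145
Solving the system yields a = 2, b = -4, c = -2, d = 5.
So p(n) = 2n^3 - 4n^2 - 2n + 5.
The leading coefficient is 2.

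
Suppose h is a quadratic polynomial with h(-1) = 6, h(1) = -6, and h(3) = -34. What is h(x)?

h(x) = -2x^2 - 6x + 2

Write h(x) = ax^2 + bx + c. Substituting each data point gives a linear system:
  a - b + c = 6
  a + b + c = -6
  9a + 3b + c = -34
Solving the system yields a = -2, b = -6, c = 2.
So h(x) = -2x^2 - 6x + 2.
Check: h(3) = -34. ✓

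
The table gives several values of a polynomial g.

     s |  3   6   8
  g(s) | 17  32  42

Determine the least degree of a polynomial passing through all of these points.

1

Divided differences on the nodes 3, 6, 8:
  order 0: 17  32  42
  order 1: 5  5
  order 2: 0
The order-1 divided differences are all 5 (nonzero) and every higher order vanishes, so the data lies on a polynomial of degree exactly 1.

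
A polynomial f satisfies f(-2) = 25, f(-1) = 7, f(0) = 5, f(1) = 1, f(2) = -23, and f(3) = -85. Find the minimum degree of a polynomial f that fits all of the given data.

Forward differences of the values at s = -2, -1, 0, 1, 2, 3:
  f  : 25  7  5  1  -23  -85
  Δ  : -18  -2  -4  -24  -62
  Δ^2: 16  -2  -20  -38
  Δ^3: -18  -18  -18
  Δ^4: 0  0
  Δ^5: 0
The third differences are constant (-18) and nonzero, while all higher differences vanish, so the minimal degree is 3.

3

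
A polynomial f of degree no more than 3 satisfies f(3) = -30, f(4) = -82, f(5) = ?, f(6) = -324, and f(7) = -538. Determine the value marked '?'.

-176

The 4 known points determine the degree-3 polynomial uniquely.
Write f(x) = ax^3 + bx^2 + cx + d. Substituting each data point gives a linear system:
  27a + 9b + 3c + d = -30
  64a + 16b + 4c + d = -82
  216a + 36b + 6c + d = -324
  343a + 49b + 7c + d = -538
Solving the system yields a = -2, b = 3, c = 1, d = -6.
So f(x) = -2x^3 + 3x^2 + x - 6.
Then f(5) = -176.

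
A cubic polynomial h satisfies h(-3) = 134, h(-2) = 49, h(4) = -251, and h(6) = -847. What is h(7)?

-1346

Using the Lagrange interpolation formula with nodes -3, -2, 4, 6:
  L_0(t) = (t + 2)(t - 4)(t - 6) / -63
  L_1(t) = (t + 3)(t - 4)(t - 6) / 48
  L_2(t) = (t + 3)(t + 2)(t - 6) / -84
  L_3(t) = (t + 3)(t + 2)(t - 4) / 144
Then h(t) = 134·L_0(t) + 49·L_1(t) - 251·L_2(t) - 847·L_3(t).
Expanding and collecting terms gives h(t) = -4t^3 + t^2 - 4t + 5.
Evaluating at t = 7: h(7) = -1346.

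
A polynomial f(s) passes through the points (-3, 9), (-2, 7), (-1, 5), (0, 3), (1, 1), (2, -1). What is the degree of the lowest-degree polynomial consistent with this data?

Forward differences of the values at s = -3, -2, -1, 0, 1, 2:
  f  : 9  7  5  3  1  -1
  Δ  : -2  -2  -2  -2  -2
  Δ^2: 0  0  0  0
  Δ^3: 0  0  0
  Δ^4: 0  0
  Δ^5: 0
The first differences are constant (-2) and nonzero, while all higher differences vanish, so the minimal degree is 1.

1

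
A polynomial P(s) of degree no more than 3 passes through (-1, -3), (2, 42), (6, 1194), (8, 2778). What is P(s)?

P(s) = 5s^3 + 4s^2 - 4s - 6

Write P(s) = as^3 + bs^2 + cs + d. Substituting each data point gives a linear system:
  -a + b - c + d = -3
  8a + 4b + 2c + d = 42
  216a + 36b + 6c + d = 1194
  512a + 64b + 8c + d = 2778
Solving the system yields a = 5, b = 4, c = -4, d = -6.
So P(s) = 5s³ + 4s² - 4s - 6.
Check: P(2) = 42. ✓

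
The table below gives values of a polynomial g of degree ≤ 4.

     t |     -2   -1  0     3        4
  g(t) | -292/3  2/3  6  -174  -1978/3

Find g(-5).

Using the Lagrange interpolation formula with nodes -2, -1, 0, 3, 4:
  L_0(t) = (t + 1)t(t - 3)(t - 4) / 60
  L_1(t) = (t + 2)t(t - 3)(t - 4) / -20
  L_2(t) = (t + 2)(t + 1)(t - 3)(t - 4) / 24
  L_3(t) = (t + 2)(t + 1)t(t - 4) / -60
  L_4(t) = (t + 2)(t + 1)t(t - 3) / 120
Then g(t) = -292/3·L_0(t) + 2/3·L_1(t) + 6·L_2(t) - 174·L_3(t) - 1978/3·L_4(t).
Expanding and collecting terms gives g(t) = -4t^4 + 6t^3 - (1/3)t^2 - 5t + 6.
Evaluating at t = -5: g(-5) = -9682/3.

-9682/3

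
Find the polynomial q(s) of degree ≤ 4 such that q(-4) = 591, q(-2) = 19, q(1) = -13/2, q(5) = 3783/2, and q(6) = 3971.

Using the Lagrange interpolation formula with nodes -4, -2, 1, 5, 6:
  L_0(s) = (s + 2)(s - 1)(s - 5)(s - 6) / 900
  L_1(s) = (s + 4)(s - 1)(s - 5)(s - 6) / -336
  L_2(s) = (s + 4)(s + 2)(s - 5)(s - 6) / 300
  L_3(s) = (s + 4)(s + 2)(s - 1)(s - 6) / -252
  L_4(s) = (s + 4)(s + 2)(s - 1)(s - 5) / 400
Then q(s) = 591·L_0(s) + 19·L_1(s) - 13/2·L_2(s) + 3783/2·L_3(s) + 3971·L_4(s).
Expanding and collecting terms gives q(s) = 3s⁴ + (3/2)s³ - 6s² - 4s - 1.
Check: q(-2) = 19. ✓

q(s) = 3s^4 + (3/2)s^3 - 6s^2 - 4s - 1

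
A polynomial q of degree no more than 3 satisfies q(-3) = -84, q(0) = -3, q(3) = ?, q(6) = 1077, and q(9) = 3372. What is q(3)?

The 4 known points determine the degree-3 polynomial uniquely.
Write q(s) = as^3 + bs^2 + cs + d. Substituting each data point gives a linear system:
  -27a + 9b - 3c + d = -84
  d = -3
  216a + 36b + 6c + d = 1077
  729a + 81b + 9c + d = 3372
Solving the system yields a = 4, b = 5, c = 6, d = -3.
So q(s) = 4s^3 + 5s^2 + 6s - 3.
Then q(3) = 168.

168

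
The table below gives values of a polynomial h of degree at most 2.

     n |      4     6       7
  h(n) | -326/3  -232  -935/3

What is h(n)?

Write h(n) = an^2 + bn + c. Substituting each data point gives a linear system:
  16a + 4b + c = -326/3
  36a + 6b + c = -232
  49a + 7b + c = -935/3
Solving the system yields a = -6, b = -5/3, c = -6.
So h(n) = -6n² - (5/3)n - 6.
Check: h(7) = -935/3. ✓

h(n) = -6n^2 - (5/3)n - 6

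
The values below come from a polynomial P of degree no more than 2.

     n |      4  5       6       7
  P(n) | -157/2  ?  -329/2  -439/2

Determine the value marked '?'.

-235/2

On equispaced nodes a degree-2 polynomial has vanishing third forward difference, so
  - P(4) + 3·P(5) - 3·P(6) + P(7) = 0.
Substituting the known values and solving for P(5):
  3·P(5) = -705/2
  P(5) = -235/2.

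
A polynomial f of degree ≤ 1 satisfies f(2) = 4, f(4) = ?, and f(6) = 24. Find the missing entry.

On equispaced nodes a degree-1 polynomial has vanishing second forward difference, so
  f(2) - 2·f(4) + f(6) = 0.
Substituting the known values and solving for f(4):
  -2·f(4) = -28
  f(4) = 14.

14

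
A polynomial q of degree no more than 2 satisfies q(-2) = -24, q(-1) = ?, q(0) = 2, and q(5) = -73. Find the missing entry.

The 3 known points determine the degree-2 polynomial uniquely.
Write q(s) = as^2 + bs + c. Substituting each data point gives a linear system:
  4a - 2b + c = -24
  c = 2
  25a + 5b + c = -73
Solving the system yields a = -4, b = 5, c = 2.
So q(s) = -4s^2 + 5s + 2.
Then q(-1) = -7.

-7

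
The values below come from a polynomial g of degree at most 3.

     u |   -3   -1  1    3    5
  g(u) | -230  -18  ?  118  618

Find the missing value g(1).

2

On equispaced nodes a degree-3 polynomial has vanishing fourth forward difference, so
  g(-3) - 4·g(-1) + 6·g(1) - 4·g(3) + g(5) = 0.
Substituting the known values and solving for g(1):
  6·g(1) = 12
  g(1) = 2.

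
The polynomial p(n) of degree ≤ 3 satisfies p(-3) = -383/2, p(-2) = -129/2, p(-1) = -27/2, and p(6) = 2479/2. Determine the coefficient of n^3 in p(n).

6

Write p(n) = an^3 + bn^2 + cn + d. Substituting each data point gives a linear system:
  -27a + 9b - 3c + d = -383/2
  -8a + 4b - 2c + d = -129/2
  -a + b - c + d = -27/2
  216a + 36b + 6c + d = 2479/2
Solving the system yields a = 6, b = -2, c = 3, d = -5/2.
So p(n) = 6n^3 - 2n^2 + 3n - 5/2.
The leading coefficient is 6.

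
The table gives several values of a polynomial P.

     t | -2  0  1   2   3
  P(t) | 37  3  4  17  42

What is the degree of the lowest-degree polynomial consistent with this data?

2

Divided differences on the nodes -2, 0, 1, 2, 3:
  order 0: 37  3  4  17  42
  order 1: -17  1  13  25
  order 2: 6  6  6
  order 3: 0  0
  order 4: 0
The order-2 divided differences are all 6 (nonzero) and every higher order vanishes, so the data lies on a polynomial of degree exactly 2.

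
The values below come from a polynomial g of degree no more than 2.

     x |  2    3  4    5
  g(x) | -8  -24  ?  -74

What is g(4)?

-46

The 3 known points determine the degree-2 polynomial uniquely.
Write g(x) = ax^2 + bx + c. Substituting each data point gives a linear system:
  4a + 2b + c = -8
  9a + 3b + c = -24
  25a + 5b + c = -74
Solving the system yields a = -3, b = -1, c = 6.
So g(x) = -3x^2 - x + 6.
Then g(4) = -46.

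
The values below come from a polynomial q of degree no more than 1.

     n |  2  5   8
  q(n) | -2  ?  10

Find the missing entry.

The 2 known points determine the degree-1 polynomial uniquely.
Write q(n) = an + b. Substituting each data point gives a linear system:
  2a + b = -2
  8a + b = 10
Solving the system yields a = 2, b = -6.
So q(n) = 2n - 6.
Then q(5) = 4.

4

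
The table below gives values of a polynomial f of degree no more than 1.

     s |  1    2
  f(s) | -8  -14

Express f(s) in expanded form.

Write f(s) = as + b. Substituting each data point gives a linear system:
  a + b = -8
  2a + b = -14
Solving the system yields a = -6, b = -2.
So f(s) = -6s - 2.
Check: f(2) = -14. ✓

f(s) = -6s - 2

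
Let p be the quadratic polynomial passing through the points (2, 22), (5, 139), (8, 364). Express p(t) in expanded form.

p(t) = 6t^2 - 3t + 4

Using the Lagrange interpolation formula with nodes 2, 5, 8:
  L_0(t) = (t - 5)(t - 8) / 18
  L_1(t) = (t - 2)(t - 8) / -9
  L_2(t) = (t - 2)(t - 5) / 18
Then p(t) = 22·L_0(t) + 139·L_1(t) + 364·L_2(t).
Expanding and collecting terms gives p(t) = 6t^2 - 3t + 4.
Check: p(5) = 139. ✓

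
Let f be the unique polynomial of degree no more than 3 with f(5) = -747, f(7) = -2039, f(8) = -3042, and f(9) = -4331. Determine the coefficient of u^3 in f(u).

Write f(u) = au^3 + bu^2 + cu + d. Substituting each data point gives a linear system:
  125a + 25b + 5c + d = -747
  343a + 49b + 7c + d = -2039
  512a + 64b + 8c + d = -3042
  729a + 81b + 9c + d = -4331
Solving the system yields a = -6, b = 1, c = -4, d = -2.
So f(u) = -6u³ + u² - 4u - 2.
The leading coefficient is -6.

-6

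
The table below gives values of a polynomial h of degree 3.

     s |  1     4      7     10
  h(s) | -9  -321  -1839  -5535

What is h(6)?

Forward differences of the values at s = 1, 4, 7, 10:
  h  : -9  -321  -1839  -5535
  Δ  : -312  -1518  -3696
  Δ^2: -1206  -2178
  Δ^3: -972
The third differences are constant, confirming degree 3.
Interpolating (Newton forward form) and evaluating at s = 6 gives h(6) = -1139.

-1139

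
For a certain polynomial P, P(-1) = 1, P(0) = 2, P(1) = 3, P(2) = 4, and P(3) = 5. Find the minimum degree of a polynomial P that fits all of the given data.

1

Forward differences of the values at x = -1, 0, 1, 2, 3:
  P  : 1  2  3  4  5
  Δ  : 1  1  1  1
  Δ^2: 0  0  0
  Δ^3: 0  0
  Δ^4: 0
The first differences are constant (1) and nonzero, while all higher differences vanish, so the minimal degree is 1.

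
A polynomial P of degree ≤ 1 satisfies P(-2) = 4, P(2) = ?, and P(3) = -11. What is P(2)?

The 2 known points determine the degree-1 polynomial uniquely.
Write P(x) = ax + b. Substituting each data point gives a linear system:
  -2a + b = 4
  3a + b = -11
Solving the system yields a = -3, b = -2.
So P(x) = -3x - 2.
Then P(2) = -8.

-8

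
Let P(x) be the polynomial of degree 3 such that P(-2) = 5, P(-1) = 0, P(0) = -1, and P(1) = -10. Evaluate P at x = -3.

26

Forward differences of the values at x = -2, -1, 0, 1:
  P  : 5  0  -1  -10
  Δ  : -5  -1  -9
  Δ^2: 4  -8
  Δ^3: -12
The third differences are constant, confirming degree 3.
Interpolating (Newton forward form) and evaluating at x = -3 gives P(-3) = 26.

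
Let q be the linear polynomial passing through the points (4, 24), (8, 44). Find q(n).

q(n) = 5n + 4

Write q(n) = an + b. Substituting each data point gives a linear system:
  4a + b = 24
  8a + b = 44
Solving the system yields a = 5, b = 4.
So q(n) = 5n + 4.
Check: q(8) = 44. ✓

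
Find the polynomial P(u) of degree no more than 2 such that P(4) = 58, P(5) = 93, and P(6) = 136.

P(u) = 4u^2 - u - 2

Using the Lagrange interpolation formula with nodes 4, 5, 6:
  L_0(u) = (u - 5)(u - 6) / 2
  L_1(u) = (u - 4)(u - 6) / -1
  L_2(u) = (u - 4)(u - 5) / 2
Then P(u) = 58·L_0(u) + 93·L_1(u) + 136·L_2(u).
Expanding and collecting terms gives P(u) = 4u² - u - 2.
Check: P(6) = 136. ✓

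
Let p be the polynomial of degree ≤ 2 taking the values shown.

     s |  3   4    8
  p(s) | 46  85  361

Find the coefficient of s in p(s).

-3

Write p(s) = as^2 + bs + c. Substituting each data point gives a linear system:
  9a + 3b + c = 46
  16a + 4b + c = 85
  64a + 8b + c = 361
Solving the system yields a = 6, b = -3, c = 1.
So p(s) = 6s^2 - 3s + 1.
The coefficient of s is -3.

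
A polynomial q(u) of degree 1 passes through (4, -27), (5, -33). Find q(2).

Write q(u) = au + b. Substituting each data point gives a linear system:
  4a + b = -27
  5a + b = -33
Solving the system yields a = -6, b = -3.
So q(u) = -6u - 3.
Then q(2) = -15.

-15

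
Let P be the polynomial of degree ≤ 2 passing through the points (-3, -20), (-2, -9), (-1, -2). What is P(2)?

Forward differences of the values at n = -3, -2, -1:
  P  : -20  -9  -2
  Δ  : 11  7
  Δ^2: -4
The second differences are constant, confirming degree 2.
Interpolating (Newton forward form) and evaluating at n = 2 gives P(2) = -5.

-5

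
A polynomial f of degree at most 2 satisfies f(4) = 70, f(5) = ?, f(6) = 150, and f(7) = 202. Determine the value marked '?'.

106

The 3 known points determine the degree-2 polynomial uniquely.
Write f(u) = au^2 + bu + c. Substituting each data point gives a linear system:
  16a + 4b + c = 70
  36a + 6b + c = 150
  49a + 7b + c = 202
Solving the system yields a = 4, b = 0, c = 6.
So f(u) = 4u^2 + 6.
Then f(5) = 106.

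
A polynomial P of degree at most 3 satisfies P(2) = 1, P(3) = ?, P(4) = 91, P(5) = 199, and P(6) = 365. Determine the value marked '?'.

The 4 known points determine the degree-3 polynomial uniquely.
Write P(s) = as^3 + bs^2 + cs + d. Substituting each data point gives a linear system:
  8a + 4b + 2c + d = 1
  64a + 16b + 4c + d = 91
  125a + 25b + 5c + d = 199
  216a + 36b + 6c + d = 365
Solving the system yields a = 2, b = -1, c = -5, d = -1.
So P(s) = 2s³ - s² - 5s - 1.
Then P(3) = 29.

29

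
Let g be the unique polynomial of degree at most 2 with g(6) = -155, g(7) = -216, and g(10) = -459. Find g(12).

-671

Write g(n) = an^2 + bn + c. Substituting each data point gives a linear system:
  36a + 6b + c = -155
  49a + 7b + c = -216
  100a + 10b + c = -459
Solving the system yields a = -5, b = 4, c = 1.
So g(n) = -5n² + 4n + 1.
Then g(12) = -671.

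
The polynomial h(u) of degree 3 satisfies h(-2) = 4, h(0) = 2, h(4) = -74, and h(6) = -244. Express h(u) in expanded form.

h(u) = -u^3 - u^2 + u + 2

Using the Lagrange interpolation formula with nodes -2, 0, 4, 6:
  L_0(u) = u(u - 4)(u - 6) / -96
  L_1(u) = (u + 2)(u - 4)(u - 6) / 48
  L_2(u) = (u + 2)u(u - 6) / -48
  L_3(u) = (u + 2)u(u - 4) / 96
Then h(u) = 4·L_0(u) + 2·L_1(u) - 74·L_2(u) - 244·L_3(u).
Expanding and collecting terms gives h(u) = -u³ - u² + u + 2.
Check: h(0) = 2. ✓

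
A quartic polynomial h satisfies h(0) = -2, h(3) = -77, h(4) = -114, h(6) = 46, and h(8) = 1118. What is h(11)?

Write h(u) = au^4 + bu^3 + cu^2 + du + e. Substituting each data point gives a linear system:
  e = -2
  81a + 27b + 9c + 3d + e = -77
  256a + 64b + 16c + 4d + e = -114
  1296a + 216b + 36c + 6d + e = 46
  4096a + 512b + 64c + 8d + e = 1118
Solving the system yields a = 1, b = -6, c = 2, d = -4, e = -2.
So h(u) = u^4 - 6u^3 + 2u^2 - 4u - 2.
Then h(11) = 6851.

6851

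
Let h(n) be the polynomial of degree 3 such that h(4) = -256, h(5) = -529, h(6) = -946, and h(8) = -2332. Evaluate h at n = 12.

Using the Lagrange interpolation formula with nodes 4, 5, 6, 8:
  L_0(n) = (n - 5)(n - 6)(n - 8) / -8
  L_1(n) = (n - 4)(n - 6)(n - 8) / 3
  L_2(n) = (n - 4)(n - 5)(n - 8) / -4
  L_3(n) = (n - 4)(n - 5)(n - 6) / 24
Then h(n) = -256·L_0(n) - 529·L_1(n) - 946·L_2(n) - 2332·L_3(n).
Expanding and collecting terms gives h(n) = -5n^3 + 3n^2 + 5n - 4.
Evaluating at n = 12: h(12) = -8152.

-8152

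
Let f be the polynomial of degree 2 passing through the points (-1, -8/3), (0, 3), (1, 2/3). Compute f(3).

Forward differences of the values at t = -1, 0, 1:
  f  : -8/3  3  2/3
  Δ  : 17/3  -7/3
  Δ^2: -8
The second differences are constant, confirming degree 2.
Interpolating (Newton forward form) and evaluating at t = 3 gives f(3) = -28.

-28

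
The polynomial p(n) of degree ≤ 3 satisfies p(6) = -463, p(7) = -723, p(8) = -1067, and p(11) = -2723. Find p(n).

p(n) = -2n^3 - 6n + 5

Using the Lagrange interpolation formula with nodes 6, 7, 8, 11:
  L_0(n) = (n - 7)(n - 8)(n - 11) / -10
  L_1(n) = (n - 6)(n - 8)(n - 11) / 4
  L_2(n) = (n - 6)(n - 7)(n - 11) / -6
  L_3(n) = (n - 6)(n - 7)(n - 8) / 60
Then p(n) = -463·L_0(n) - 723·L_1(n) - 1067·L_2(n) - 2723·L_3(n).
Expanding and collecting terms gives p(n) = -2n^3 - 6n + 5.
Check: p(7) = -723. ✓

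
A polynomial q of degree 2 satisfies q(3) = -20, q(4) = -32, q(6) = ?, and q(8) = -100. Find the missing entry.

The 3 known points determine the degree-2 polynomial uniquely.
Write q(n) = an^2 + bn + c. Substituting each data point gives a linear system:
  9a + 3b + c = -20
  16a + 4b + c = -32
  64a + 8b + c = -100
Solving the system yields a = -1, b = -5, c = 4.
So q(n) = -n^2 - 5n + 4.
Then q(6) = -62.

-62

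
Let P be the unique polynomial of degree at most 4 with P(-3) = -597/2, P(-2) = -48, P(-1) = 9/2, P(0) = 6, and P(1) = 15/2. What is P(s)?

P(s) = -4s^4 + (1/2)s^3 + 4s^2 + s + 6

Write P(s) = as^4 + bs^3 + cs^2 + ds + e. Substituting each data point gives a linear system:
  81a - 27b + 9c - 3d + e = -597/2
  16a - 8b + 4c - 2d + e = -48
  a - b + c - d + e = 9/2
  e = 6
  a + b + c + d + e = 15/2
Solving the system yields a = -4, b = 1/2, c = 4, d = 1, e = 6.
So P(s) = -4s^4 + (1/2)s^3 + 4s^2 + s + 6.
Check: P(-3) = -597/2. ✓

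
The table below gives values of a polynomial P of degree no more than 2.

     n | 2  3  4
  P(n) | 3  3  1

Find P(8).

-27

Using the Lagrange interpolation formula with nodes 2, 3, 4:
  L_0(n) = (n - 3)(n - 4) / 2
  L_1(n) = (n - 2)(n - 4) / -1
  L_2(n) = (n - 2)(n - 3) / 2
Then P(n) = 3·L_0(n) + 3·L_1(n) + 1·L_2(n).
Expanding and collecting terms gives P(n) = -n^2 + 5n - 3.
Evaluating at n = 8: P(8) = -27.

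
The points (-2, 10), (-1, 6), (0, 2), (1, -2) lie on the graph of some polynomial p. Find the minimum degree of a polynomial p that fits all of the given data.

1

Forward differences of the values at x = -2, -1, 0, 1:
  p  : 10  6  2  -2
  Δ  : -4  -4  -4
  Δ^2: 0  0
  Δ^3: 0
The first differences are constant (-4) and nonzero, while all higher differences vanish, so the minimal degree is 1.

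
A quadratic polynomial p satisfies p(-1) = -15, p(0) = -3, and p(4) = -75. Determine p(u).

Using the Lagrange interpolation formula with nodes -1, 0, 4:
  L_0(u) = u(u - 4) / 5
  L_1(u) = (u + 1)(u - 4) / -4
  L_2(u) = (u + 1)u / 20
Then p(u) = -15·L_0(u) - 3·L_1(u) - 75·L_2(u).
Expanding and collecting terms gives p(u) = -6u^2 + 6u - 3.
Check: p(0) = -3. ✓

p(u) = -6u^2 + 6u - 3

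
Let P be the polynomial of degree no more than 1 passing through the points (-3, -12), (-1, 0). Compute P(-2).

-6

Write P(x) = ax + b. Substituting each data point gives a linear system:
  -3a + b = -12
  -a + b = 0
Solving the system yields a = 6, b = 6.
So P(x) = 6x + 6.
Then P(-2) = -6.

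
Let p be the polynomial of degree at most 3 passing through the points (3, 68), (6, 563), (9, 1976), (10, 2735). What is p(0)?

5

Using the Lagrange interpolation formula with nodes 3, 6, 9, 10:
  L_0(x) = (x - 6)(x - 9)(x - 10) / -126
  L_1(x) = (x - 3)(x - 9)(x - 10) / 36
  L_2(x) = (x - 3)(x - 6)(x - 10) / -18
  L_3(x) = (x - 3)(x - 6)(x - 9) / 28
Then p(x) = 68·L_0(x) + 563·L_1(x) + 1976·L_2(x) + 2735·L_3(x).
Expanding and collecting terms gives p(x) = 3x^3 - 3x^2 + 3x + 5.
Evaluating at x = 0: p(0) = 5.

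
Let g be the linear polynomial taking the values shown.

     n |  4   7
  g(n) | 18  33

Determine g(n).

Write g(n) = an + b. Substituting each data point gives a linear system:
  4a + b = 18
  7a + b = 33
Solving the system yields a = 5, b = -2.
So g(n) = 5n - 2.
Check: g(7) = 33. ✓

g(n) = 5n - 2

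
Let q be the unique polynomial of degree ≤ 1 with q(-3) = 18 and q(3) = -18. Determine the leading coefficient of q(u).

Write q(u) = au + b. Substituting each data point gives a linear system:
  -3a + b = 18
  3a + b = -18
Solving the system yields a = -6, b = 0.
So q(u) = -6u.
The leading coefficient is -6.

-6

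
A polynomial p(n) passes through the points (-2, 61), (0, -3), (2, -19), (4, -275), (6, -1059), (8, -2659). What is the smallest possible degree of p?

3

Forward differences of the values at n = -2, 0, 2, 4, 6, 8:
  p  : 61  -3  -19  -275  -1059  -2659
  Δ  : -64  -16  -256  -784  -1600
  Δ^2: 48  -240  -528  -816
  Δ^3: -288  -288  -288
  Δ^4: 0  0
  Δ^5: 0
The third differences are constant (-288) and nonzero, while all higher differences vanish, so the minimal degree is 3.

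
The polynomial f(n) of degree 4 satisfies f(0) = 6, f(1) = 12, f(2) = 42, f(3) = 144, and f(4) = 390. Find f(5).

876

Write f(n) = an^4 + bn^3 + cn^2 + dn + e. Substituting each data point gives a linear system:
  e = 6
  a + b + c + d + e = 12
  16a + 8b + 4c + 2d + e = 42
  81a + 27b + 9c + 3d + e = 144
  256a + 64b + 16c + 4d + e = 390
Solving the system yields a = 1, b = 2, c = -1, d = 4, e = 6.
So f(n) = n^4 + 2n^3 - n^2 + 4n + 6.
Then f(5) = 876.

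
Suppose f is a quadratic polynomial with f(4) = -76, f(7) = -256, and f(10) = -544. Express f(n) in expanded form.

f(n) = -6n^2 + 6n - 4

Write f(n) = an^2 + bn + c. Substituting each data point gives a linear system:
  16a + 4b + c = -76
  49a + 7b + c = -256
  100a + 10b + c = -544
Solving the system yields a = -6, b = 6, c = -4.
So f(n) = -6n^2 + 6n - 4.
Check: f(4) = -76. ✓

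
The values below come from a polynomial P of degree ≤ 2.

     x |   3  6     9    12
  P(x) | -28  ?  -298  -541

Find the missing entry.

On equispaced nodes a degree-2 polynomial has vanishing third forward difference, so
  - P(3) + 3·P(6) - 3·P(9) + P(12) = 0.
Substituting the known values and solving for P(6):
  3·P(6) = -381
  P(6) = -127.

-127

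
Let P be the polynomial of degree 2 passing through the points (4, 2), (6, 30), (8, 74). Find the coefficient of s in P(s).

-6

Write P(s) = as^2 + bs + c. Substituting each data point gives a linear system:
  16a + 4b + c = 2
  36a + 6b + c = 30
  64a + 8b + c = 74
Solving the system yields a = 2, b = -6, c = -6.
So P(s) = 2s^2 - 6s - 6.
The coefficient of s is -6.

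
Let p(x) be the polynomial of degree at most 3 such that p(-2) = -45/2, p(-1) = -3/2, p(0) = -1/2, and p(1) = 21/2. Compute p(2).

Write p(x) = ax^3 + bx^2 + cx + d. Substituting each data point gives a linear system:
  -8a + 4b - 2c + d = -45/2
  -a + b - c + d = -3/2
  d = -1/2
  a + b + c + d = 21/2
Solving the system yields a = 5, b = 5, c = 1, d = -1/2.
So p(x) = 5x^3 + 5x^2 + x - 1/2.
Then p(2) = 123/2.

123/2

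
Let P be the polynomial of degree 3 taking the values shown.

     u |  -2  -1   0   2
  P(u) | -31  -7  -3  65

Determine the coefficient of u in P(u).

Write P(u) = au^3 + bu^2 + cu + d. Substituting each data point gives a linear system:
  -8a + 4b - 2c + d = -31
  -a + b - c + d = -7
  d = -3
  8a + 4b + 2c + d = 65
Solving the system yields a = 5, b = 5, c = 4, d = -3.
So P(u) = 5u^3 + 5u^2 + 4u - 3.
The coefficient of u is 4.

4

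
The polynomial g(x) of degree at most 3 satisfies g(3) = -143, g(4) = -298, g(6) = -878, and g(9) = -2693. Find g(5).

-537

Using the Lagrange interpolation formula with nodes 3, 4, 6, 9:
  L_0(x) = (x - 4)(x - 6)(x - 9) / -18
  L_1(x) = (x - 3)(x - 6)(x - 9) / 10
  L_2(x) = (x - 3)(x - 4)(x - 9) / -18
  L_3(x) = (x - 3)(x - 4)(x - 6) / 90
Then g(x) = -143·L_0(x) - 298·L_1(x) - 878·L_2(x) - 2693·L_3(x).
Expanding and collecting terms gives g(x) = -3x^3 - 6x^2 - 2x - 2.
Evaluating at x = 5: g(5) = -537.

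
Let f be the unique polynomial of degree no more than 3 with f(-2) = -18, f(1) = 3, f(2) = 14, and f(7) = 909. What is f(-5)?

-399

Using the Lagrange interpolation formula with nodes -2, 1, 2, 7:
  L_0(n) = (n - 1)(n - 2)(n - 7) / -108
  L_1(n) = (n + 2)(n - 2)(n - 7) / 18
  L_2(n) = (n + 2)(n - 1)(n - 7) / -20
  L_3(n) = (n + 2)(n - 1)(n - 2) / 270
Then f(n) = -18·L_0(n) + 3·L_1(n) + 14·L_2(n) + 909·L_3(n).
Expanding and collecting terms gives f(n) = 3n³ - 2n² - 4n + 6.
Evaluating at n = -5: f(-5) = -399.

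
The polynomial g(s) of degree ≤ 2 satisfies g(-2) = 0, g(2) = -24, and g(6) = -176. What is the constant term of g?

4

Write g(s) = as^2 + bs + c. Substituting each data point gives a linear system:
  4a - 2b + c = 0
  4a + 2b + c = -24
  36a + 6b + c = -176
Solving the system yields a = -4, b = -6, c = 4.
So g(s) = -4s^2 - 6s + 4.
The constant term is 4.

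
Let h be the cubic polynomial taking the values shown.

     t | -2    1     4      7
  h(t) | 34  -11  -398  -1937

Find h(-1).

7

Forward differences of the values at t = -2, 1, 4, 7:
  h  : 34  -11  -398  -1937
  Δ  : -45  -387  -1539
  Δ^2: -342  -1152
  Δ^3: -810
The third differences are constant, confirming degree 3.
Interpolating (Newton forward form) and evaluating at t = -1 gives h(-1) = 7.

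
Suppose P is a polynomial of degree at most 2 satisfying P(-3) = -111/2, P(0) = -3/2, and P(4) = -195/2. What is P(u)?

P(u) = -6u^2 - 3/2

Write P(u) = au^2 + bu + c. Substituting each data point gives a linear system:
  9a - 3b + c = -111/2
  c = -3/2
  16a + 4b + c = -195/2
Solving the system yields a = -6, b = 0, c = -3/2.
So P(u) = -6u^2 - 3/2.
Check: P(0) = -3/2. ✓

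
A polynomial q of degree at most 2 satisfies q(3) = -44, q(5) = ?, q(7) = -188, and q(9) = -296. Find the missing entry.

The 3 known points determine the degree-2 polynomial uniquely.
Write q(t) = at^2 + bt + c. Substituting each data point gives a linear system:
  9a + 3b + c = -44
  49a + 7b + c = -188
  81a + 9b + c = -296
Solving the system yields a = -3, b = -6, c = 1.
So q(t) = -3t^2 - 6t + 1.
Then q(5) = -104.

-104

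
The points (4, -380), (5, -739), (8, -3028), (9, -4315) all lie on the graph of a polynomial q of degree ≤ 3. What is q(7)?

-2027

Write q(t) = at^3 + bt^2 + ct + d. Substituting each data point gives a linear system:
  64a + 16b + 4c + d = -380
  125a + 25b + 5c + d = -739
  512a + 64b + 8c + d = -3028
  729a + 81b + 9c + d = -4315
Solving the system yields a = -6, b = 1, c = -2, d = -4.
So q(t) = -6t³ + t² - 2t - 4.
Then q(7) = -2027.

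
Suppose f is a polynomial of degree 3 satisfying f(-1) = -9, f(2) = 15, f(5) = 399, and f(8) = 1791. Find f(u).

f(u) = 4u^3 - 4u^2 - 1

Write f(u) = au^3 + bu^2 + cu + d. Substituting each data point gives a linear system:
  -a + b - c + d = -9
  8a + 4b + 2c + d = 15
  125a + 25b + 5c + d = 399
  512a + 64b + 8c + d = 1791
Solving the system yields a = 4, b = -4, c = 0, d = -1.
So f(u) = 4u³ - 4u² - 1.
Check: f(2) = 15. ✓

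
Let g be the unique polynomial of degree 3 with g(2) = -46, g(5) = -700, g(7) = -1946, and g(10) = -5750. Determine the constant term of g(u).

Write g(u) = au^3 + bu^2 + cu + d. Substituting each data point gives a linear system:
  8a + 4b + 2c + d = -46
  125a + 25b + 5c + d = -700
  343a + 49b + 7c + d = -1946
  1000a + 100b + 10c + d = -5750
Solving the system yields a = -6, b = 3, c = -5, d = 0.
So g(u) = -6u³ + 3u² - 5u.
The constant term is 0.

0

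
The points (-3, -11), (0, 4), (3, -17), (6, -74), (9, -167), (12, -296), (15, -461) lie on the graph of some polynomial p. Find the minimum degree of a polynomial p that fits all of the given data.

Forward differences of the values at s = -3, 0, 3, 6, 9, 12, 15:
  p  : -11  4  -17  -74  -167  -296  -461
  Δ  : 15  -21  -57  -93  -129  -165
  Δ^2: -36  -36  -36  -36  -36
  Δ^3: 0  0  0  0
  Δ^4: 0  0  0
  Δ^5: 0  0
  Δ^6: 0
The second differences are constant (-36) and nonzero, while all higher differences vanish, so the minimal degree is 2.

2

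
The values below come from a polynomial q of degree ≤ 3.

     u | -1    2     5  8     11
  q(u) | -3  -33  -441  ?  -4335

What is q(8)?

-1713

The 4 known points determine the degree-3 polynomial uniquely.
Write q(u) = au^3 + bu^2 + cu + d. Substituting each data point gives a linear system:
  -a + b - c + d = -3
  8a + 4b + 2c + d = -33
  125a + 25b + 5c + d = -441
  1331a + 121b + 11c + d = -4335
Solving the system yields a = -3, b = -3, c = 2, d = -1.
So q(u) = -3u³ - 3u² + 2u - 1.
Then q(8) = -1713.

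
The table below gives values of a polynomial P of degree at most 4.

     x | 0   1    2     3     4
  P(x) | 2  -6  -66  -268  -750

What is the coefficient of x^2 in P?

-3

Write P(x) = ax^4 + bx^3 + cx^2 + dx + e. Substituting each data point gives a linear system:
  e = 2
  a + b + c + d + e = -6
  16a + 8b + 4c + 2d + e = -66
  81a + 27b + 9c + 3d + e = -268
  256a + 64b + 16c + 4d + e = -750
Solving the system yields a = -2, b = -3, c = -3, d = 0, e = 2.
So P(x) = -2x^4 - 3x^3 - 3x^2 + 2.
The coefficient of x^2 is -3.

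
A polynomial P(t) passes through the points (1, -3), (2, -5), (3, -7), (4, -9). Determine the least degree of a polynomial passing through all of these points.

Forward differences of the values at t = 1, 2, 3, 4:
  P  : -3  -5  -7  -9
  Δ  : -2  -2  -2
  Δ^2: 0  0
  Δ^3: 0
The first differences are constant (-2) and nonzero, while all higher differences vanish, so the minimal degree is 1.

1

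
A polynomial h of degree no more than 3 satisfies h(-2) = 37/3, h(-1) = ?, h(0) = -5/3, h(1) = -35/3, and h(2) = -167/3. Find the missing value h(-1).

-5/3

On equispaced nodes a degree-3 polynomial has vanishing fourth forward difference, so
  h(-2) - 4·h(-1) + 6·h(0) - 4·h(1) + h(2) = 0.
Substituting the known values and solving for h(-1):
  -4·h(-1) = 20/3
  h(-1) = -5/3.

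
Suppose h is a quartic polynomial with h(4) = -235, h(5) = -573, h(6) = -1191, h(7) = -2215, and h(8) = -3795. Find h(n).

h(n) = -n^4 + n^3 - 4n^2 + 6n - 3

Using the Lagrange interpolation formula with nodes 4, 5, 6, 7, 8:
  L_0(n) = (n - 5)(n - 6)(n - 7)(n - 8) / 24
  L_1(n) = (n - 4)(n - 6)(n - 7)(n - 8) / -6
  L_2(n) = (n - 4)(n - 5)(n - 7)(n - 8) / 4
  L_3(n) = (n - 4)(n - 5)(n - 6)(n - 8) / -6
  L_4(n) = (n - 4)(n - 5)(n - 6)(n - 7) / 24
Then h(n) = -235·L_0(n) - 573·L_1(n) - 1191·L_2(n) - 2215·L_3(n) - 3795·L_4(n).
Expanding and collecting terms gives h(n) = -n^4 + n^3 - 4n^2 + 6n - 3.
Check: h(4) = -235. ✓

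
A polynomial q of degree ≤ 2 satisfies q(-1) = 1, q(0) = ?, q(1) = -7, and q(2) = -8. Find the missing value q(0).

-4

On equispaced nodes a degree-2 polynomial has vanishing third forward difference, so
  - q(-1) + 3·q(0) - 3·q(1) + q(2) = 0.
Substituting the known values and solving for q(0):
  3·q(0) = -12
  q(0) = -4.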